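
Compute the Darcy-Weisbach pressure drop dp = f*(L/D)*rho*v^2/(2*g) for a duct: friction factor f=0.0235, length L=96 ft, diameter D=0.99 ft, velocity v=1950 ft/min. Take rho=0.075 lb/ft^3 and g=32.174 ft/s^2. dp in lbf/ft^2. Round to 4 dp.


v_fps = 1950/60 = 32.5 ft/s
dp = 0.0235*(96/0.99)*0.075*32.5^2/(2*32.174) = 2.8054 lbf/ft^2

2.8054 lbf/ft^2


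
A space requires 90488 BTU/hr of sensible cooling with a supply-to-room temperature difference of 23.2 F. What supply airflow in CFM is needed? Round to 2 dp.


CFM = 90488 / (1.08 * 23.2) = 3611.43

3611.43 CFM


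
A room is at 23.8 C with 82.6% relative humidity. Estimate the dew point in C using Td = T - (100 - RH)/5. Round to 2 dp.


Td = 23.8 - (100-82.6)/5 = 20.32 C

20.32 C


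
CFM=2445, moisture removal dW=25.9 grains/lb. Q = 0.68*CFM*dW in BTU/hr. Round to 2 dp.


Q = 0.68 * 2445 * 25.9 = 43061.34 BTU/hr

43061.34 BTU/hr


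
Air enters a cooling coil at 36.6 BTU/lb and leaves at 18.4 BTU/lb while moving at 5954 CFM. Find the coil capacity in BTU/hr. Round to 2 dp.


Q = 4.5 * 5954 * (36.6 - 18.4) = 487632.60 BTU/hr

487632.60 BTU/hr


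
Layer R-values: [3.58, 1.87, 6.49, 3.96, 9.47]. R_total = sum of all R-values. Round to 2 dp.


R_total = 3.58 + 1.87 + 6.49 + 3.96 + 9.47 = 25.37

25.37


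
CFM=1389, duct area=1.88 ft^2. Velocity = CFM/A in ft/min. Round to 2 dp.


V = 1389 / 1.88 = 738.83 ft/min

738.83 ft/min


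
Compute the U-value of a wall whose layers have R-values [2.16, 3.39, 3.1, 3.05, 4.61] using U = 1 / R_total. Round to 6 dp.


R_total = 2.16 + 3.39 + 3.1 + 3.05 + 4.61 = 16.31
U = 1/16.31 = 0.061312

0.061312


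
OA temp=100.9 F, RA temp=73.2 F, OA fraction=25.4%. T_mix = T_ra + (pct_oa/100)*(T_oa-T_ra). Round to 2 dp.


T_mix = 73.2 + (25.4/100)*(100.9-73.2) = 80.24 F

80.24 F


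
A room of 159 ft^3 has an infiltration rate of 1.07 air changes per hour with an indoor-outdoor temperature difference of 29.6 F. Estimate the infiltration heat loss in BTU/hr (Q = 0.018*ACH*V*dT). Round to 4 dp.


Q = 0.018 * 1.07 * 159 * 29.6 = 90.6453 BTU/hr

90.6453 BTU/hr


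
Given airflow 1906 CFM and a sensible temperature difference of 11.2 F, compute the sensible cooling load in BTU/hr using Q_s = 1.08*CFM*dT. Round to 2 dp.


Q = 1.08 * 1906 * 11.2 = 23054.98 BTU/hr

23054.98 BTU/hr


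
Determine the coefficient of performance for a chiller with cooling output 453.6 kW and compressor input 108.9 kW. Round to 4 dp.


COP = 453.6 / 108.9 = 4.1653

4.1653


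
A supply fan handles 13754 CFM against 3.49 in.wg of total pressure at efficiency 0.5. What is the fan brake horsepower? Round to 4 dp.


BHP = 13754 * 3.49 / (6356 * 0.5) = 15.1043 hp

15.1043 hp


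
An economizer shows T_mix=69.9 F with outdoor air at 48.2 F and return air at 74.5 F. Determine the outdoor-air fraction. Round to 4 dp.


frac = (69.9 - 74.5) / (48.2 - 74.5) = 0.1749

0.1749


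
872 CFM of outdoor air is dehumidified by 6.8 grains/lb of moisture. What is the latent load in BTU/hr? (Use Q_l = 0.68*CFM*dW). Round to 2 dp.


Q = 0.68 * 872 * 6.8 = 4032.13 BTU/hr

4032.13 BTU/hr


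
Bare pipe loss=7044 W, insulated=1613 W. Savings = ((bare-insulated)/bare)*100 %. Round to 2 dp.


Savings = ((7044-1613)/7044)*100 = 77.10 %

77.10 %


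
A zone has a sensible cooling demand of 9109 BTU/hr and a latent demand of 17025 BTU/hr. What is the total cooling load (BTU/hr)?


Qt = 9109 + 17025 = 26134 BTU/hr

26134 BTU/hr


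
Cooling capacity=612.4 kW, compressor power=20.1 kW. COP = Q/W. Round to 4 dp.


COP = 612.4 / 20.1 = 30.4677

30.4677


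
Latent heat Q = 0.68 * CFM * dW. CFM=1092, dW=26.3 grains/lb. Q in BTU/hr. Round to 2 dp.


Q = 0.68 * 1092 * 26.3 = 19529.33 BTU/hr

19529.33 BTU/hr


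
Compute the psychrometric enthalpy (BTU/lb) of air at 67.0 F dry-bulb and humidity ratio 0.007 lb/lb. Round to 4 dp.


h = 0.24*67.0 + 0.007*(1061+0.444*67.0) = 23.7152 BTU/lb

23.7152 BTU/lb


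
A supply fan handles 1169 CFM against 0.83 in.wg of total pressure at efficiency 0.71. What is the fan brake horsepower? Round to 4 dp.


BHP = 1169 * 0.83 / (6356 * 0.71) = 0.2150 hp

0.2150 hp


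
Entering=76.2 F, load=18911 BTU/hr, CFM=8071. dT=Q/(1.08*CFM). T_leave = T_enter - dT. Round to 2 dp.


dT = 18911/(1.08*8071) = 2.1695
T_leave = 76.2 - 2.1695 = 74.03 F

74.03 F


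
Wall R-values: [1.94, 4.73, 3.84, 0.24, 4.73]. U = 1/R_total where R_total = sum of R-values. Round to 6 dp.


R_total = 1.94 + 4.73 + 3.84 + 0.24 + 4.73 = 15.48
U = 1/15.48 = 0.064599

0.064599


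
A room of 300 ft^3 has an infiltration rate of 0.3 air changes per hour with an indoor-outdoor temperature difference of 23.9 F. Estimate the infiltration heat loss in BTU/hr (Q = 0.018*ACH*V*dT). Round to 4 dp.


Q = 0.018 * 0.3 * 300 * 23.9 = 38.7180 BTU/hr

38.7180 BTU/hr


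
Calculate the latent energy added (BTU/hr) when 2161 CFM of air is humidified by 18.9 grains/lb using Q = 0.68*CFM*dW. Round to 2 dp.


Q = 0.68 * 2161 * 18.9 = 27773.17 BTU/hr

27773.17 BTU/hr


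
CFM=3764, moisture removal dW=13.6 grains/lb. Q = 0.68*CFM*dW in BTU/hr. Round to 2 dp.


Q = 0.68 * 3764 * 13.6 = 34809.47 BTU/hr

34809.47 BTU/hr


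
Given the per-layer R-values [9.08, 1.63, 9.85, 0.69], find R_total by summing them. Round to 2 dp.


R_total = 9.08 + 1.63 + 9.85 + 0.69 = 21.25

21.25


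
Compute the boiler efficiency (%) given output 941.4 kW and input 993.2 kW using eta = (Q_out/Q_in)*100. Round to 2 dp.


eta = (941.4/993.2)*100 = 94.78 %

94.78 %


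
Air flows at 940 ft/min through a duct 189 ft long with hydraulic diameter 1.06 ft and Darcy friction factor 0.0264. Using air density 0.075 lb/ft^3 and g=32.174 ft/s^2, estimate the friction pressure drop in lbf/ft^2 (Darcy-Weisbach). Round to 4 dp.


v_fps = 940/60 = 15.6667 ft/s
dp = 0.0264*(189/1.06)*0.075*15.6667^2/(2*32.174) = 1.3466 lbf/ft^2

1.3466 lbf/ft^2


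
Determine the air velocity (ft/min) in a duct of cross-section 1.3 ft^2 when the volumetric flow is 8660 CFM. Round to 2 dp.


V = 8660 / 1.3 = 6661.54 ft/min

6661.54 ft/min


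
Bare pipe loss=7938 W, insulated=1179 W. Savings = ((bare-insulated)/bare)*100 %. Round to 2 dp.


Savings = ((7938-1179)/7938)*100 = 85.15 %

85.15 %


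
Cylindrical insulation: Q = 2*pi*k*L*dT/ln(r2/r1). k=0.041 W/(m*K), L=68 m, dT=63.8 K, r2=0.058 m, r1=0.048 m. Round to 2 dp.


Q = 2*pi*0.041*68*63.8/ln(0.058/0.048) = 5905.76 W

5905.76 W


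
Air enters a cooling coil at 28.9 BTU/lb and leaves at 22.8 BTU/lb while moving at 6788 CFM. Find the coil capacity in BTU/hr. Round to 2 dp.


Q = 4.5 * 6788 * (28.9 - 22.8) = 186330.60 BTU/hr

186330.60 BTU/hr


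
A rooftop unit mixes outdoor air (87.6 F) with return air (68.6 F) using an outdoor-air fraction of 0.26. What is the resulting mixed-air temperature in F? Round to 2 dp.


T_mix = 0.26*87.6 + 0.74*68.6 = 73.54 F

73.54 F


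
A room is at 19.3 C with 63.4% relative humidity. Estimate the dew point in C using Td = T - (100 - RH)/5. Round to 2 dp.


Td = 19.3 - (100-63.4)/5 = 11.98 C

11.98 C


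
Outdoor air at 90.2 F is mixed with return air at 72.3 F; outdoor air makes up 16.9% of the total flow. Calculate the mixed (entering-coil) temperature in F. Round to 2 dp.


T_mix = 72.3 + (16.9/100)*(90.2-72.3) = 75.33 F

75.33 F


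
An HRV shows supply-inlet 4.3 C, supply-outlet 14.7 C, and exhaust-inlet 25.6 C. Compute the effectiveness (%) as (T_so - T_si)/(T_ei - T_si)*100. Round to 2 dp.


eff = (14.7-4.3)/(25.6-4.3)*100 = 48.83 %

48.83 %


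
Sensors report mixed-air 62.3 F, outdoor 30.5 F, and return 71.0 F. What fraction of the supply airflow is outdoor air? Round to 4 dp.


frac = (62.3 - 71.0) / (30.5 - 71.0) = 0.2148

0.2148


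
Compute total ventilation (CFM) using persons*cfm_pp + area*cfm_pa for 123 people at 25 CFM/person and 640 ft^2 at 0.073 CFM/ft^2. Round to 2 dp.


Total = 123*25 + 640*0.073 = 3121.72 CFM

3121.72 CFM


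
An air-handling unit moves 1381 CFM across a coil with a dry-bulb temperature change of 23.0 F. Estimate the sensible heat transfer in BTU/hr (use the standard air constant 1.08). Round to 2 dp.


Q = 1.08 * 1381 * 23.0 = 34304.04 BTU/hr

34304.04 BTU/hr


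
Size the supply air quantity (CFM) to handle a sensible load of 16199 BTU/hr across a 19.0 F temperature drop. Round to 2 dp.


CFM = 16199 / (1.08 * 19.0) = 789.42

789.42 CFM


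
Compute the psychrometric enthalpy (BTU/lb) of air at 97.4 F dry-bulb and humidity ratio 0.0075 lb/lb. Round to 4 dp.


h = 0.24*97.4 + 0.0075*(1061+0.444*97.4) = 31.6578 BTU/lb

31.6578 BTU/lb


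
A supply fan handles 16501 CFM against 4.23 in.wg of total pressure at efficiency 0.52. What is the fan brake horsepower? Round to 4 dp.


BHP = 16501 * 4.23 / (6356 * 0.52) = 21.1185 hp

21.1185 hp


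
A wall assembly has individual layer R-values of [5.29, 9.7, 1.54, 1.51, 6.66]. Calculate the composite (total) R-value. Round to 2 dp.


R_total = 5.29 + 9.7 + 1.54 + 1.51 + 6.66 = 24.70

24.70


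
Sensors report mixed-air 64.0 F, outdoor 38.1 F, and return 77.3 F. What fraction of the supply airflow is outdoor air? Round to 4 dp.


frac = (64.0 - 77.3) / (38.1 - 77.3) = 0.3393

0.3393


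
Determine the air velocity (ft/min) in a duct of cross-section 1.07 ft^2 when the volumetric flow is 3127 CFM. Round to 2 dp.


V = 3127 / 1.07 = 2922.43 ft/min

2922.43 ft/min


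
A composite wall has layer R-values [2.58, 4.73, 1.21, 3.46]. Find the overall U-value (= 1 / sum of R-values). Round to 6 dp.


R_total = 2.58 + 4.73 + 1.21 + 3.46 = 11.98
U = 1/11.98 = 0.083472

0.083472


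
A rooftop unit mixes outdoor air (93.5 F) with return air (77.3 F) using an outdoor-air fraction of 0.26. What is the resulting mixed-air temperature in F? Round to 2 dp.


T_mix = 0.26*93.5 + 0.74*77.3 = 81.51 F

81.51 F


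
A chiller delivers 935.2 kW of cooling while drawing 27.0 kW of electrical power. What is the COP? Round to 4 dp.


COP = 935.2 / 27.0 = 34.6370

34.6370


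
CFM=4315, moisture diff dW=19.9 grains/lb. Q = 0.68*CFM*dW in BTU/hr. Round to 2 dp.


Q = 0.68 * 4315 * 19.9 = 58390.58 BTU/hr

58390.58 BTU/hr


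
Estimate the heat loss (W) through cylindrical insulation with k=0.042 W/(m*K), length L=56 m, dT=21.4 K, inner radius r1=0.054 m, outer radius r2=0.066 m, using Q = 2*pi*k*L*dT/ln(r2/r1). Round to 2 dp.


Q = 2*pi*0.042*56*21.4/ln(0.066/0.054) = 1575.97 W

1575.97 W


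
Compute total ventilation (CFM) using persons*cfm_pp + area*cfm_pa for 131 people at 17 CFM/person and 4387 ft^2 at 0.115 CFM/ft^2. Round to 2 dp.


Total = 131*17 + 4387*0.115 = 2731.51 CFM

2731.51 CFM


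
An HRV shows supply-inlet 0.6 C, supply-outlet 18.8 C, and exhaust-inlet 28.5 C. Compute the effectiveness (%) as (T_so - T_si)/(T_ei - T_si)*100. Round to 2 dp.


eff = (18.8-0.6)/(28.5-0.6)*100 = 65.23 %

65.23 %


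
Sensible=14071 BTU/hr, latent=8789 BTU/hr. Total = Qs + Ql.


Qt = 14071 + 8789 = 22860 BTU/hr

22860 BTU/hr


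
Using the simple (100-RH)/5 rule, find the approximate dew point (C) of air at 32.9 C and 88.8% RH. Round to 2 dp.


Td = 32.9 - (100-88.8)/5 = 30.66 C

30.66 C


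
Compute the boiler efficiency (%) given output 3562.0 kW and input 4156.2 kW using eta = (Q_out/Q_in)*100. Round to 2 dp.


eta = (3562.0/4156.2)*100 = 85.70 %

85.70 %


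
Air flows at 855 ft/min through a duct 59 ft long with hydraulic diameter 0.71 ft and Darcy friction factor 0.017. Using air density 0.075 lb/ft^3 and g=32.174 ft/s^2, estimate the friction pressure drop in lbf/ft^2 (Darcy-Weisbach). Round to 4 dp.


v_fps = 855/60 = 14.25 ft/s
dp = 0.017*(59/0.71)*0.075*14.25^2/(2*32.174) = 0.3343 lbf/ft^2

0.3343 lbf/ft^2


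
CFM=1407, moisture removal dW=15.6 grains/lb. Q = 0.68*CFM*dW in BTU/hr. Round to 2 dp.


Q = 0.68 * 1407 * 15.6 = 14925.46 BTU/hr

14925.46 BTU/hr


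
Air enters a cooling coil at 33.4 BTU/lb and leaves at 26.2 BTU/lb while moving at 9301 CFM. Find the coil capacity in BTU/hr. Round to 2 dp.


Q = 4.5 * 9301 * (33.4 - 26.2) = 301352.40 BTU/hr

301352.40 BTU/hr


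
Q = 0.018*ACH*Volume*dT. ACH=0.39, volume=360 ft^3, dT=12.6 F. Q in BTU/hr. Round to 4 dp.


Q = 0.018 * 0.39 * 360 * 12.6 = 31.8427 BTU/hr

31.8427 BTU/hr


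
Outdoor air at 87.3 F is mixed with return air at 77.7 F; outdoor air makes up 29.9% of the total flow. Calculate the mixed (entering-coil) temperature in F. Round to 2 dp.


T_mix = 77.7 + (29.9/100)*(87.3-77.7) = 80.57 F

80.57 F


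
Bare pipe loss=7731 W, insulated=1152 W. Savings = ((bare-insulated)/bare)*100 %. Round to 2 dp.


Savings = ((7731-1152)/7731)*100 = 85.10 %

85.10 %


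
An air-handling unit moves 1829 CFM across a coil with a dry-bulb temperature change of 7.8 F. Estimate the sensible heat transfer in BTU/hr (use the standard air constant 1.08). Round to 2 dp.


Q = 1.08 * 1829 * 7.8 = 15407.50 BTU/hr

15407.50 BTU/hr


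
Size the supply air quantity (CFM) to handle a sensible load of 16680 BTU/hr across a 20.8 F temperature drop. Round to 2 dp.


CFM = 16680 / (1.08 * 20.8) = 742.52

742.52 CFM


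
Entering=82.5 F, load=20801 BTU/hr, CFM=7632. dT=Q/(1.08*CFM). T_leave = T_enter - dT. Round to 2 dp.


dT = 20801/(1.08*7632) = 2.5236
T_leave = 82.5 - 2.5236 = 79.98 F

79.98 F


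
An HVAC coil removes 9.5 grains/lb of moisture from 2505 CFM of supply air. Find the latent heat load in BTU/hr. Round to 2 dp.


Q = 0.68 * 2505 * 9.5 = 16182.30 BTU/hr

16182.30 BTU/hr


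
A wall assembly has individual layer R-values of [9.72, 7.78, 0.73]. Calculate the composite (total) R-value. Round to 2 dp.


R_total = 9.72 + 7.78 + 0.73 = 18.23

18.23


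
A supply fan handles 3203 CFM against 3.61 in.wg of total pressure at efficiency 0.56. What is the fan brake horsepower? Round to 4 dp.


BHP = 3203 * 3.61 / (6356 * 0.56) = 3.2486 hp

3.2486 hp


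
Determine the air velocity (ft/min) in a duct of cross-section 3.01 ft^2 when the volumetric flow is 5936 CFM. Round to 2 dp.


V = 5936 / 3.01 = 1972.09 ft/min

1972.09 ft/min


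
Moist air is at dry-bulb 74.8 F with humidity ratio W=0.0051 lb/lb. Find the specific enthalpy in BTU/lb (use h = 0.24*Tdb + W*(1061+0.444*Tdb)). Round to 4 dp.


h = 0.24*74.8 + 0.0051*(1061+0.444*74.8) = 23.5325 BTU/lb

23.5325 BTU/lb


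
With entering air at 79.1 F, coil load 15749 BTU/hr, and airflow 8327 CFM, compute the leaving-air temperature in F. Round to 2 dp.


dT = 15749/(1.08*8327) = 1.7512
T_leave = 79.1 - 1.7512 = 77.35 F

77.35 F


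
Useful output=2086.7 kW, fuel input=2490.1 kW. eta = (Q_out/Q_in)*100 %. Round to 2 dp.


eta = (2086.7/2490.1)*100 = 83.80 %

83.80 %


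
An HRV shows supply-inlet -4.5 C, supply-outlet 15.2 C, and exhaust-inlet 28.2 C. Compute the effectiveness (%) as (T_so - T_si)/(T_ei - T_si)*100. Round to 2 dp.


eff = (15.2-(-4.5))/(28.2-(-4.5))*100 = 60.24 %

60.24 %


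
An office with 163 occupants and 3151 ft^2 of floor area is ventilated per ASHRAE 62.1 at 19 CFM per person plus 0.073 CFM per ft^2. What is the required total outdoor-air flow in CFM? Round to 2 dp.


Total = 163*19 + 3151*0.073 = 3327.02 CFM

3327.02 CFM


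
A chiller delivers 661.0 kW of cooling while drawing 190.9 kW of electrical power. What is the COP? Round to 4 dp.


COP = 661.0 / 190.9 = 3.4625

3.4625


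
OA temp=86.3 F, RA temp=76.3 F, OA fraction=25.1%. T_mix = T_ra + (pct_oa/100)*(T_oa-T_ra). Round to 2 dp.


T_mix = 76.3 + (25.1/100)*(86.3-76.3) = 78.81 F

78.81 F


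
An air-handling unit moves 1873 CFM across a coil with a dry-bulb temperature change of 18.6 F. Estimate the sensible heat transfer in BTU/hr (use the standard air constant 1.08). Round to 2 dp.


Q = 1.08 * 1873 * 18.6 = 37624.82 BTU/hr

37624.82 BTU/hr


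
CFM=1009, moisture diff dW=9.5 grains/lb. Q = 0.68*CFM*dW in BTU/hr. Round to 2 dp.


Q = 0.68 * 1009 * 9.5 = 6518.14 BTU/hr

6518.14 BTU/hr


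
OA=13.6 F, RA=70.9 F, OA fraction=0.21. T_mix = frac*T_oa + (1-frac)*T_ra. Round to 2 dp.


T_mix = 0.21*13.6 + 0.79*70.9 = 58.87 F

58.87 F


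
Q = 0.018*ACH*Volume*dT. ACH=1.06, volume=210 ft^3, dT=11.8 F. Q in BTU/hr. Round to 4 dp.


Q = 0.018 * 1.06 * 210 * 11.8 = 47.2802 BTU/hr

47.2802 BTU/hr


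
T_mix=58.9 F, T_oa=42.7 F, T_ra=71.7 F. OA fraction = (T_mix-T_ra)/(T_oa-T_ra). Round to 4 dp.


frac = (58.9 - 71.7) / (42.7 - 71.7) = 0.4414

0.4414


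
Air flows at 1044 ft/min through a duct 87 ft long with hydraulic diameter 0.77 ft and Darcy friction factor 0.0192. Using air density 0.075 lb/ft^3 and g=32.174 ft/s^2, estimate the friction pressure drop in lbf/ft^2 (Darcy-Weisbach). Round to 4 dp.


v_fps = 1044/60 = 17.4 ft/s
dp = 0.0192*(87/0.77)*0.075*17.4^2/(2*32.174) = 0.7655 lbf/ft^2

0.7655 lbf/ft^2


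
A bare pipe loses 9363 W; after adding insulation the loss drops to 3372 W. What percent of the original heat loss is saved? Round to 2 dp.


Savings = ((9363-3372)/9363)*100 = 63.99 %

63.99 %


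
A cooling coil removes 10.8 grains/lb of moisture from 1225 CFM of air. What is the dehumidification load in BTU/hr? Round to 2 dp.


Q = 0.68 * 1225 * 10.8 = 8996.40 BTU/hr

8996.40 BTU/hr


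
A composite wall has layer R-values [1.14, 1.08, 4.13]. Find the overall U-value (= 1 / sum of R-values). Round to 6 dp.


R_total = 1.14 + 1.08 + 4.13 = 6.35
U = 1/6.35 = 0.157480

0.157480


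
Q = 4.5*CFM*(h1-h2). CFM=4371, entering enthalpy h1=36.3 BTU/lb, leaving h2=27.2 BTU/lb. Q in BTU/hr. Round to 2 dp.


Q = 4.5 * 4371 * (36.3 - 27.2) = 178992.45 BTU/hr

178992.45 BTU/hr


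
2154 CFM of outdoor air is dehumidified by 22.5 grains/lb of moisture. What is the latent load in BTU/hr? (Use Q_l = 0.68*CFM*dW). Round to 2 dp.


Q = 0.68 * 2154 * 22.5 = 32956.20 BTU/hr

32956.20 BTU/hr


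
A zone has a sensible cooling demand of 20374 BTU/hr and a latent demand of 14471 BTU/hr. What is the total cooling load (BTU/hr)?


Qt = 20374 + 14471 = 34845 BTU/hr

34845 BTU/hr


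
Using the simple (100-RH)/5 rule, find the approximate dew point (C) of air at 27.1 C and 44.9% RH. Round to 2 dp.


Td = 27.1 - (100-44.9)/5 = 16.08 C

16.08 C


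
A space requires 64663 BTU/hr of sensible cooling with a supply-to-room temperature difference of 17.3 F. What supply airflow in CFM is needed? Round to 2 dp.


CFM = 64663 / (1.08 * 17.3) = 3460.88

3460.88 CFM


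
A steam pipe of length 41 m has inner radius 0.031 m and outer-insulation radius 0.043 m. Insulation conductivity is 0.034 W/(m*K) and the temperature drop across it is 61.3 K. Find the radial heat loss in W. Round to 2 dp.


Q = 2*pi*0.034*41*61.3/ln(0.043/0.031) = 1640.86 W

1640.86 W


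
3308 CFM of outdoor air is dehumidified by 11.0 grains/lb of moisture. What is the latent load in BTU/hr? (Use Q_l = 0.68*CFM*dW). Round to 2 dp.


Q = 0.68 * 3308 * 11.0 = 24743.84 BTU/hr

24743.84 BTU/hr


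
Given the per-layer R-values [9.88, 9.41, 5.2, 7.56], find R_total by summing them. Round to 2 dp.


R_total = 9.88 + 9.41 + 5.2 + 7.56 = 32.05

32.05


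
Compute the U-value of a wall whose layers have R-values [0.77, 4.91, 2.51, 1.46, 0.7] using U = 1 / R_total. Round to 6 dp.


R_total = 0.77 + 4.91 + 2.51 + 1.46 + 0.7 = 10.35
U = 1/10.35 = 0.096618

0.096618


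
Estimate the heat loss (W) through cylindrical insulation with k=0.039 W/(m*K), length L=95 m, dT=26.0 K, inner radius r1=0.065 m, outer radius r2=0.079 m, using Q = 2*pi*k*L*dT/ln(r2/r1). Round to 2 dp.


Q = 2*pi*0.039*95*26.0/ln(0.079/0.065) = 3102.93 W

3102.93 W


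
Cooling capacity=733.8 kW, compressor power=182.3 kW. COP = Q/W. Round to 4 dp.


COP = 733.8 / 182.3 = 4.0252

4.0252


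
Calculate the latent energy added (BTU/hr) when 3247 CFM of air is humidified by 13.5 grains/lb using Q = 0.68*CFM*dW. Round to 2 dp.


Q = 0.68 * 3247 * 13.5 = 29807.46 BTU/hr

29807.46 BTU/hr


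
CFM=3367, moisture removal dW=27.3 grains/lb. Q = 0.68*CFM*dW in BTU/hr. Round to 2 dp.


Q = 0.68 * 3367 * 27.3 = 62504.99 BTU/hr

62504.99 BTU/hr


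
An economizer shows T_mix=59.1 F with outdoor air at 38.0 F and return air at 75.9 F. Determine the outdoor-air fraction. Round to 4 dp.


frac = (59.1 - 75.9) / (38.0 - 75.9) = 0.4433

0.4433


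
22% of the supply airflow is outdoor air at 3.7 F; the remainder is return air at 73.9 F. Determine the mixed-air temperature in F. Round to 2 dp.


T_mix = 0.22*3.7 + 0.78*73.9 = 58.46 F

58.46 F


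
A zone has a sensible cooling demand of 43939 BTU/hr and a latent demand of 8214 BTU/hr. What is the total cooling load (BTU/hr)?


Qt = 43939 + 8214 = 52153 BTU/hr

52153 BTU/hr


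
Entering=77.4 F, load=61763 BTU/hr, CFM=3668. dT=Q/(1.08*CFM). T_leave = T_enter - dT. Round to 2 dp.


dT = 61763/(1.08*3668) = 15.5910
T_leave = 77.4 - 15.5910 = 61.81 F

61.81 F


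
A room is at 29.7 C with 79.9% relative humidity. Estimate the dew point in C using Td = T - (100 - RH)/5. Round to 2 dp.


Td = 29.7 - (100-79.9)/5 = 25.68 C

25.68 C


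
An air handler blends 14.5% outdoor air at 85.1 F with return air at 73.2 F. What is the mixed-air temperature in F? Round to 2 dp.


T_mix = 73.2 + (14.5/100)*(85.1-73.2) = 74.93 F

74.93 F


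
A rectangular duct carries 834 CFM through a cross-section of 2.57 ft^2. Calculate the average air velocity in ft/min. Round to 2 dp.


V = 834 / 2.57 = 324.51 ft/min

324.51 ft/min


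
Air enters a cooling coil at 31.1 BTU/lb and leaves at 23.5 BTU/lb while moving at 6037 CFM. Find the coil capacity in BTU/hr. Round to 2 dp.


Q = 4.5 * 6037 * (31.1 - 23.5) = 206465.40 BTU/hr

206465.40 BTU/hr


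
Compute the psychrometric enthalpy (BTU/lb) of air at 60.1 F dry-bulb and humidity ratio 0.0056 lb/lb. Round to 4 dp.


h = 0.24*60.1 + 0.0056*(1061+0.444*60.1) = 20.5150 BTU/lb

20.5150 BTU/lb


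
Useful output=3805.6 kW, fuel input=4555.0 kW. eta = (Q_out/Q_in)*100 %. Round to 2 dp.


eta = (3805.6/4555.0)*100 = 83.55 %

83.55 %


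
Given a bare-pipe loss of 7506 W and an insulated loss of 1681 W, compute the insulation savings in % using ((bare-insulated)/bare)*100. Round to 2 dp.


Savings = ((7506-1681)/7506)*100 = 77.60 %

77.60 %


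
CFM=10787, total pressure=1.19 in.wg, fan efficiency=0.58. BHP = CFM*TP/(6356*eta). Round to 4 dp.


BHP = 10787 * 1.19 / (6356 * 0.58) = 3.4821 hp

3.4821 hp


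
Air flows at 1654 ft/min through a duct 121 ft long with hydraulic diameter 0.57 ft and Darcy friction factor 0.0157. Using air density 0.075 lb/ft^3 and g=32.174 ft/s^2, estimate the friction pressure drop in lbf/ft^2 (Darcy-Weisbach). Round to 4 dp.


v_fps = 1654/60 = 27.5667 ft/s
dp = 0.0157*(121/0.57)*0.075*27.5667^2/(2*32.174) = 2.9519 lbf/ft^2

2.9519 lbf/ft^2


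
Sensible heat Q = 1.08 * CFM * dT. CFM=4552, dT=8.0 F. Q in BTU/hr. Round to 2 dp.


Q = 1.08 * 4552 * 8.0 = 39329.28 BTU/hr

39329.28 BTU/hr


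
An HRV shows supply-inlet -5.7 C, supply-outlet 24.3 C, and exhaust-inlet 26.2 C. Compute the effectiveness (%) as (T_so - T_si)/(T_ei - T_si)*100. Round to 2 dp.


eff = (24.3-(-5.7))/(26.2-(-5.7))*100 = 94.04 %

94.04 %


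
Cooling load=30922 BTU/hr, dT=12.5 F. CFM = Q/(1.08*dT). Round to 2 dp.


CFM = 30922 / (1.08 * 12.5) = 2290.52

2290.52 CFM


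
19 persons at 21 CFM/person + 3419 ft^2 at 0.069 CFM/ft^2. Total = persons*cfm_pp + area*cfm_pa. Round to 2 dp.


Total = 19*21 + 3419*0.069 = 634.91 CFM

634.91 CFM


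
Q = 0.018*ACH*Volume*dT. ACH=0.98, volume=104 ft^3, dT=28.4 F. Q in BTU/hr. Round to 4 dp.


Q = 0.018 * 0.98 * 104 * 28.4 = 52.1015 BTU/hr

52.1015 BTU/hr


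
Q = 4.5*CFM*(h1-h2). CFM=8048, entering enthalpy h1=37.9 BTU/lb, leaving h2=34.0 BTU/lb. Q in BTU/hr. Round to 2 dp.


Q = 4.5 * 8048 * (37.9 - 34.0) = 141242.40 BTU/hr

141242.40 BTU/hr


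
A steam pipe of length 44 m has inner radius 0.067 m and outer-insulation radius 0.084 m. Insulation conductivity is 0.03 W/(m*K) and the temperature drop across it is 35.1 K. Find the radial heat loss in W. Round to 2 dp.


Q = 2*pi*0.03*44*35.1/ln(0.084/0.067) = 1287.40 W

1287.40 W


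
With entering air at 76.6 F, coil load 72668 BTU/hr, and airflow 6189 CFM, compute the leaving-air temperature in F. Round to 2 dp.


dT = 72668/(1.08*6189) = 10.8717
T_leave = 76.6 - 10.8717 = 65.73 F

65.73 F


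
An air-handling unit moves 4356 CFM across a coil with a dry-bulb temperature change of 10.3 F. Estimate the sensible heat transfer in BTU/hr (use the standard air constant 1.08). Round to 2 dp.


Q = 1.08 * 4356 * 10.3 = 48456.14 BTU/hr

48456.14 BTU/hr


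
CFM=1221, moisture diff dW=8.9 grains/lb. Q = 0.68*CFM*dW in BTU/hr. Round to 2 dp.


Q = 0.68 * 1221 * 8.9 = 7389.49 BTU/hr

7389.49 BTU/hr


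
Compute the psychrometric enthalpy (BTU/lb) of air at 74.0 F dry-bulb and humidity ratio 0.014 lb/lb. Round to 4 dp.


h = 0.24*74.0 + 0.014*(1061+0.444*74.0) = 33.0740 BTU/lb

33.0740 BTU/lb


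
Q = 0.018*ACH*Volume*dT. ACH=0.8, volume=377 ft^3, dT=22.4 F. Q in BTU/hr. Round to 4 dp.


Q = 0.018 * 0.8 * 377 * 22.4 = 121.6051 BTU/hr

121.6051 BTU/hr


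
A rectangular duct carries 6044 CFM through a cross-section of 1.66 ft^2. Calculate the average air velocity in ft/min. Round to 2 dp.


V = 6044 / 1.66 = 3640.96 ft/min

3640.96 ft/min


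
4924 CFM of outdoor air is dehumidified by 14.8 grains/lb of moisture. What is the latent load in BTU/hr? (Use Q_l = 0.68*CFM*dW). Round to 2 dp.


Q = 0.68 * 4924 * 14.8 = 49555.14 BTU/hr

49555.14 BTU/hr


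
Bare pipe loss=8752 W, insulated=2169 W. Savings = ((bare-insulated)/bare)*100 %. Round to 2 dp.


Savings = ((8752-2169)/8752)*100 = 75.22 %

75.22 %


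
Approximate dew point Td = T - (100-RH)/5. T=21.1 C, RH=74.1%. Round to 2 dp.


Td = 21.1 - (100-74.1)/5 = 15.92 C

15.92 C


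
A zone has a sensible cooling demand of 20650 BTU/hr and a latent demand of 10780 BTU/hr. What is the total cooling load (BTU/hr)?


Qt = 20650 + 10780 = 31430 BTU/hr

31430 BTU/hr


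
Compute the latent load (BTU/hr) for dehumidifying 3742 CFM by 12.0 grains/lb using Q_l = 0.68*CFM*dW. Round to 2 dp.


Q = 0.68 * 3742 * 12.0 = 30534.72 BTU/hr

30534.72 BTU/hr


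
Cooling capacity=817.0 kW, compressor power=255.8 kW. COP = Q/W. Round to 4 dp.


COP = 817.0 / 255.8 = 3.1939

3.1939


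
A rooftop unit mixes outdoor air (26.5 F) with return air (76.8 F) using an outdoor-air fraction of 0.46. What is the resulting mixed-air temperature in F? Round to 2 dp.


T_mix = 0.46*26.5 + 0.54*76.8 = 53.66 F

53.66 F


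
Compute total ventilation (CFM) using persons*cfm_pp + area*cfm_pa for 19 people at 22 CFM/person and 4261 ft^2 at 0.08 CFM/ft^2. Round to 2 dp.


Total = 19*22 + 4261*0.08 = 758.88 CFM

758.88 CFM


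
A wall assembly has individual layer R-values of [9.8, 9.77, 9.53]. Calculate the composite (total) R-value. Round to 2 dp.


R_total = 9.8 + 9.77 + 9.53 = 29.10

29.10


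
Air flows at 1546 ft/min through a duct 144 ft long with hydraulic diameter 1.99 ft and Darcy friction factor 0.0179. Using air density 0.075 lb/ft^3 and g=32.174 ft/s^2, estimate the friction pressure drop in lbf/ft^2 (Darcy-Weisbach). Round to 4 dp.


v_fps = 1546/60 = 25.7667 ft/s
dp = 0.0179*(144/1.99)*0.075*25.7667^2/(2*32.174) = 1.0023 lbf/ft^2

1.0023 lbf/ft^2


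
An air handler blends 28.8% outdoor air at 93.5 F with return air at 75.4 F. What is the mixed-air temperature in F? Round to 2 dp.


T_mix = 75.4 + (28.8/100)*(93.5-75.4) = 80.61 F

80.61 F


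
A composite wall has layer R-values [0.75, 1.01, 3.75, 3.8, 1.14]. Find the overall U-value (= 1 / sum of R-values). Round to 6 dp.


R_total = 0.75 + 1.01 + 3.75 + 3.8 + 1.14 = 10.45
U = 1/10.45 = 0.095694

0.095694


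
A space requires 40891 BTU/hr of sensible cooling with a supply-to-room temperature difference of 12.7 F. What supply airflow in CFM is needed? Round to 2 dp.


CFM = 40891 / (1.08 * 12.7) = 2981.26

2981.26 CFM


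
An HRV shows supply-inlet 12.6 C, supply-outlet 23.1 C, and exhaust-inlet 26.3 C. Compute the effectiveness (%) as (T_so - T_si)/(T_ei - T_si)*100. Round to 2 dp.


eff = (23.1-12.6)/(26.3-12.6)*100 = 76.64 %

76.64 %


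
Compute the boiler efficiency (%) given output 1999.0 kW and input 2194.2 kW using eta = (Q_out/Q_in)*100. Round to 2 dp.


eta = (1999.0/2194.2)*100 = 91.10 %

91.10 %


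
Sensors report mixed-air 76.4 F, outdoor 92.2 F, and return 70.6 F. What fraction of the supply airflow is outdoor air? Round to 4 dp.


frac = (76.4 - 70.6) / (92.2 - 70.6) = 0.2685

0.2685


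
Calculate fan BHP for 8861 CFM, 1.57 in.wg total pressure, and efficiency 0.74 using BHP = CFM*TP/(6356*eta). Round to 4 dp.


BHP = 8861 * 1.57 / (6356 * 0.74) = 2.9578 hp

2.9578 hp


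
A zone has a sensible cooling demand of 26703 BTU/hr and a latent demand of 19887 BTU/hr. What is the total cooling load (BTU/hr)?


Qt = 26703 + 19887 = 46590 BTU/hr

46590 BTU/hr


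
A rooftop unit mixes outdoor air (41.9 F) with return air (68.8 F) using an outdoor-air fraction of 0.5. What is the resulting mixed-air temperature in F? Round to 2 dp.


T_mix = 0.5*41.9 + 0.5*68.8 = 55.35 F

55.35 F


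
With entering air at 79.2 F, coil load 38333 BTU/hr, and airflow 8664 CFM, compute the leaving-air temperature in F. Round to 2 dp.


dT = 38333/(1.08*8664) = 4.0967
T_leave = 79.2 - 4.0967 = 75.10 F

75.10 F


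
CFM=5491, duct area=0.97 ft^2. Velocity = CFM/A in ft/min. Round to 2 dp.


V = 5491 / 0.97 = 5660.82 ft/min

5660.82 ft/min


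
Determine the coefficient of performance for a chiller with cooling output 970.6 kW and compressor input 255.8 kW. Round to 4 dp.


COP = 970.6 / 255.8 = 3.7944

3.7944


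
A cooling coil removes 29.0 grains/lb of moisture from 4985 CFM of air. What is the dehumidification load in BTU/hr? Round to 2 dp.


Q = 0.68 * 4985 * 29.0 = 98304.20 BTU/hr

98304.20 BTU/hr


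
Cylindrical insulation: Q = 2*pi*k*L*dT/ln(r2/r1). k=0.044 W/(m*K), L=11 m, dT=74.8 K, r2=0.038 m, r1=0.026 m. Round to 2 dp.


Q = 2*pi*0.044*11*74.8/ln(0.038/0.026) = 599.41 W

599.41 W


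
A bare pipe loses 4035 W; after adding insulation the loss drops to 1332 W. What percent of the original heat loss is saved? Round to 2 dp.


Savings = ((4035-1332)/4035)*100 = 66.99 %

66.99 %


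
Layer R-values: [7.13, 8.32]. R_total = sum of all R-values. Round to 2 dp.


R_total = 7.13 + 8.32 = 15.45

15.45


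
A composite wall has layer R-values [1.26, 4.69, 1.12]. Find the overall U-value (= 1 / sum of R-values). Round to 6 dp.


R_total = 1.26 + 4.69 + 1.12 = 7.07
U = 1/7.07 = 0.141443

0.141443


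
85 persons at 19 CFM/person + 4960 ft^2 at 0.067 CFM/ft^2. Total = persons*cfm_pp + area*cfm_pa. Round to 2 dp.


Total = 85*19 + 4960*0.067 = 1947.32 CFM

1947.32 CFM


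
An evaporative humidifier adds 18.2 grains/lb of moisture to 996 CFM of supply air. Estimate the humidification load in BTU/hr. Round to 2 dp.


Q = 0.68 * 996 * 18.2 = 12326.50 BTU/hr

12326.50 BTU/hr


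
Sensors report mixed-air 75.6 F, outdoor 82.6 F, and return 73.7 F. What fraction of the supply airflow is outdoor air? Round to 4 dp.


frac = (75.6 - 73.7) / (82.6 - 73.7) = 0.2135

0.2135


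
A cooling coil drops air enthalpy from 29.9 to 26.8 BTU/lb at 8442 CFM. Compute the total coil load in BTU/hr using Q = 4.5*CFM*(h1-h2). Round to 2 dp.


Q = 4.5 * 8442 * (29.9 - 26.8) = 117765.90 BTU/hr

117765.90 BTU/hr


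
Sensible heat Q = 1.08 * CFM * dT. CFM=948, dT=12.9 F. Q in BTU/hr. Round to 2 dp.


Q = 1.08 * 948 * 12.9 = 13207.54 BTU/hr

13207.54 BTU/hr


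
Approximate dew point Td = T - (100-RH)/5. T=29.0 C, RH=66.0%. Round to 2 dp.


Td = 29.0 - (100-66.0)/5 = 22.20 C

22.20 C


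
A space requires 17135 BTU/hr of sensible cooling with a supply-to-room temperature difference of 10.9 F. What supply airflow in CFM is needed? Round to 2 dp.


CFM = 17135 / (1.08 * 10.9) = 1455.57

1455.57 CFM


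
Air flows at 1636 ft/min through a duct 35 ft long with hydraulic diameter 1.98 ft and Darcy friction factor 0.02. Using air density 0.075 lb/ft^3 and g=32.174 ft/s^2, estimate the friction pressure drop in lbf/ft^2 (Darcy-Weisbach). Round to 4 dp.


v_fps = 1636/60 = 27.2667 ft/s
dp = 0.02*(35/1.98)*0.075*27.2667^2/(2*32.174) = 0.3064 lbf/ft^2

0.3064 lbf/ft^2


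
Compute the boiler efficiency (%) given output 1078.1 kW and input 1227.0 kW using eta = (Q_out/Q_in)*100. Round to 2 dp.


eta = (1078.1/1227.0)*100 = 87.86 %

87.86 %


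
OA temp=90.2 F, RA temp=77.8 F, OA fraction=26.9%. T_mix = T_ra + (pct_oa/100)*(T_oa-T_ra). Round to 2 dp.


T_mix = 77.8 + (26.9/100)*(90.2-77.8) = 81.14 F

81.14 F


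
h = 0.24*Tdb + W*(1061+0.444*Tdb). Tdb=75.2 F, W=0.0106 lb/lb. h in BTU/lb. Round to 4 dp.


h = 0.24*75.2 + 0.0106*(1061+0.444*75.2) = 29.6485 BTU/lb

29.6485 BTU/lb


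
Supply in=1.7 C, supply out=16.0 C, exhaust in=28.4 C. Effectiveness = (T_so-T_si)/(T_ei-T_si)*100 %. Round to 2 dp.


eff = (16.0-1.7)/(28.4-1.7)*100 = 53.56 %

53.56 %


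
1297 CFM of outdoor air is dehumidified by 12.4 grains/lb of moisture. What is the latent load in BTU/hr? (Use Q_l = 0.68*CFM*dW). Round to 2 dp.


Q = 0.68 * 1297 * 12.4 = 10936.30 BTU/hr

10936.30 BTU/hr


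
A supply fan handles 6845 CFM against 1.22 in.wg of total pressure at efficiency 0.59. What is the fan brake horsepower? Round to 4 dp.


BHP = 6845 * 1.22 / (6356 * 0.59) = 2.2269 hp

2.2269 hp


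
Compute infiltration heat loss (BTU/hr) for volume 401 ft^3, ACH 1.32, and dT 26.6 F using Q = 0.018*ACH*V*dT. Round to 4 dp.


Q = 0.018 * 1.32 * 401 * 26.6 = 253.4384 BTU/hr

253.4384 BTU/hr


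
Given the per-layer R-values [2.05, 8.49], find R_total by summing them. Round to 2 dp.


R_total = 2.05 + 8.49 = 10.54

10.54


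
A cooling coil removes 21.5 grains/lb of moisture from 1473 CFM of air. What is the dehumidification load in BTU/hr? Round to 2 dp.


Q = 0.68 * 1473 * 21.5 = 21535.26 BTU/hr

21535.26 BTU/hr


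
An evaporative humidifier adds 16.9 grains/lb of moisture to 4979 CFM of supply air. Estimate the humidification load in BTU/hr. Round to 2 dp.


Q = 0.68 * 4979 * 16.9 = 57218.67 BTU/hr

57218.67 BTU/hr


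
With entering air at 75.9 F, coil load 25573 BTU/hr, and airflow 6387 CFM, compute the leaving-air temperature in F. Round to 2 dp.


dT = 25573/(1.08*6387) = 3.7073
T_leave = 75.9 - 3.7073 = 72.19 F

72.19 F


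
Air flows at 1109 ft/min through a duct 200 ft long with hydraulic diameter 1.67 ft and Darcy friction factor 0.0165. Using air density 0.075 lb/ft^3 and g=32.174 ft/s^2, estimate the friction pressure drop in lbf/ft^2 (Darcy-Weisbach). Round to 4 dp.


v_fps = 1109/60 = 18.4833 ft/s
dp = 0.0165*(200/1.67)*0.075*18.4833^2/(2*32.174) = 0.7868 lbf/ft^2

0.7868 lbf/ft^2


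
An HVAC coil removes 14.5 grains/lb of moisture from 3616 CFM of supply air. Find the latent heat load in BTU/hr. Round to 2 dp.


Q = 0.68 * 3616 * 14.5 = 35653.76 BTU/hr

35653.76 BTU/hr


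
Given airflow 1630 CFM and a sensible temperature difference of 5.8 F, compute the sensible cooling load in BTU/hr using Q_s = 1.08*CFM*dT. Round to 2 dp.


Q = 1.08 * 1630 * 5.8 = 10210.32 BTU/hr

10210.32 BTU/hr


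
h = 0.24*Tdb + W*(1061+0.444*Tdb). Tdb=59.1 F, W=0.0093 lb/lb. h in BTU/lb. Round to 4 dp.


h = 0.24*59.1 + 0.0093*(1061+0.444*59.1) = 24.2953 BTU/lb

24.2953 BTU/lb


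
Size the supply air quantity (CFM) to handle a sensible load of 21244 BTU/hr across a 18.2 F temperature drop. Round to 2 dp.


CFM = 21244 / (1.08 * 18.2) = 1080.79

1080.79 CFM


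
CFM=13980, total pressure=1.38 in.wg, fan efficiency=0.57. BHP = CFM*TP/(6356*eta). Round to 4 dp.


BHP = 13980 * 1.38 / (6356 * 0.57) = 5.3251 hp

5.3251 hp


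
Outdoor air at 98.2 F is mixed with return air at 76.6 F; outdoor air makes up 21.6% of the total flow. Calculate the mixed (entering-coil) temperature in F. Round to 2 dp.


T_mix = 76.6 + (21.6/100)*(98.2-76.6) = 81.27 F

81.27 F


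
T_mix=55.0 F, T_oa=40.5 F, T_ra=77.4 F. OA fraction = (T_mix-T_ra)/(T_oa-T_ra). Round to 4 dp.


frac = (55.0 - 77.4) / (40.5 - 77.4) = 0.6070

0.6070


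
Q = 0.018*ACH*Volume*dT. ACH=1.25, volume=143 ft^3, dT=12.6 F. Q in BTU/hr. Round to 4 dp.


Q = 0.018 * 1.25 * 143 * 12.6 = 40.5405 BTU/hr

40.5405 BTU/hr


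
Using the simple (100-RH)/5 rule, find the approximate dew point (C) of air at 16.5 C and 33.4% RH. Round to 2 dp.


Td = 16.5 - (100-33.4)/5 = 3.18 C

3.18 C


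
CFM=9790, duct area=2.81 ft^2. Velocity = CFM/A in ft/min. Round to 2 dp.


V = 9790 / 2.81 = 3483.99 ft/min

3483.99 ft/min


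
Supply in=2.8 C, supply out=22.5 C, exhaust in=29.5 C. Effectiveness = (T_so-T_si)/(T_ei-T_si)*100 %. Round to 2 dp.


eff = (22.5-2.8)/(29.5-2.8)*100 = 73.78 %

73.78 %


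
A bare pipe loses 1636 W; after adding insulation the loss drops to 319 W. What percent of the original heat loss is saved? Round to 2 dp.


Savings = ((1636-319)/1636)*100 = 80.50 %

80.50 %


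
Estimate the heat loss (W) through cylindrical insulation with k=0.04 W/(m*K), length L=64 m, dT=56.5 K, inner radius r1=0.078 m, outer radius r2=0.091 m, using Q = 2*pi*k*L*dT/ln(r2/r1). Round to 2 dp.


Q = 2*pi*0.04*64*56.5/ln(0.091/0.078) = 5895.53 W

5895.53 W


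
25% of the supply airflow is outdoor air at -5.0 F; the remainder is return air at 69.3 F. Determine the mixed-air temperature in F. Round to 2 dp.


T_mix = 0.25*(-5.0) + 0.75*69.3 = 50.73 F

50.73 F


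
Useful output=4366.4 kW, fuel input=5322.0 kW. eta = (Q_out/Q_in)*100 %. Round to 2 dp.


eta = (4366.4/5322.0)*100 = 82.04 %

82.04 %


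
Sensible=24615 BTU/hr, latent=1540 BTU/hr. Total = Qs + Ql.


Qt = 24615 + 1540 = 26155 BTU/hr

26155 BTU/hr


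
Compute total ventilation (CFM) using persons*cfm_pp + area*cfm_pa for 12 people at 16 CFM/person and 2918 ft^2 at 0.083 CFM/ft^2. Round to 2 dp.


Total = 12*16 + 2918*0.083 = 434.19 CFM

434.19 CFM


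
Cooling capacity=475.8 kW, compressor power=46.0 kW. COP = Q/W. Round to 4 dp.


COP = 475.8 / 46.0 = 10.3435

10.3435


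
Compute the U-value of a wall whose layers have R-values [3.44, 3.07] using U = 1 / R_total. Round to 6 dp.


R_total = 3.44 + 3.07 = 6.51
U = 1/6.51 = 0.153610

0.153610


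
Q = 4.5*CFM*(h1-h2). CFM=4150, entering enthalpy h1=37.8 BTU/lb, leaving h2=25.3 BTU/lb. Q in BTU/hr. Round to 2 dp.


Q = 4.5 * 4150 * (37.8 - 25.3) = 233437.50 BTU/hr

233437.50 BTU/hr


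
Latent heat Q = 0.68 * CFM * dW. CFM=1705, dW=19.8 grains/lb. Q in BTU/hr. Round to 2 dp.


Q = 0.68 * 1705 * 19.8 = 22956.12 BTU/hr

22956.12 BTU/hr


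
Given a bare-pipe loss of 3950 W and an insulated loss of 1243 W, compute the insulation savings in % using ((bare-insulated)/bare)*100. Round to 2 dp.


Savings = ((3950-1243)/3950)*100 = 68.53 %

68.53 %


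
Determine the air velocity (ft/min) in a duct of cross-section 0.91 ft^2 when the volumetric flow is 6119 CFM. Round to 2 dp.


V = 6119 / 0.91 = 6724.18 ft/min

6724.18 ft/min


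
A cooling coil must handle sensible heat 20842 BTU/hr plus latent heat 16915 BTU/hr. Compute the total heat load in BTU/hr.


Qt = 20842 + 16915 = 37757 BTU/hr

37757 BTU/hr


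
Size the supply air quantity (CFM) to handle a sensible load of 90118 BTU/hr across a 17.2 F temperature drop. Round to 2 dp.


CFM = 90118 / (1.08 * 17.2) = 4851.31

4851.31 CFM
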